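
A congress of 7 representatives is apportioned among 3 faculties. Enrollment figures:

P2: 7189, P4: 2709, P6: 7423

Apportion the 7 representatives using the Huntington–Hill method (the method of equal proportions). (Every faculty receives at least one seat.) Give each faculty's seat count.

With divisor 2539: modified quotas P2 2.831, P4 1.067, P6 2.924.
Geometric-mean thresholds: P2 √(2·3)=2.449, P4 √(1·2)=1.414, P6 √(2·3)=2.449.
Each quota rounded against its threshold gives P2 3, P4 1, P6 3 (total 7).

P2: 3, P4: 1, P6: 3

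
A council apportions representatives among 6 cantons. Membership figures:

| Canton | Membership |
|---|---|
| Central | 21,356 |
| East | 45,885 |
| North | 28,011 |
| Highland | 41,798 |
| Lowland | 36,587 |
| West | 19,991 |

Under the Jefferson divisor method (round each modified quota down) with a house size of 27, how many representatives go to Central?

Standard divisor 193628/27 ≈ 7171.407; standard quotas: Central 2.978, East 6.398, North 3.906, Highland 5.828, Lowland 5.102, West 2.788.
Rounding down gives 2, 6, 3, 5, 5, 2 = 23 seats, so the divisor must be adjusted.
With modified divisor 6600: modified quotas Central 3.236, East 6.952, North 4.244, Highland 6.333, Lowland 5.543, West 3.029.
Rounding down: Central 3, East 6, North 4, Highland 6, Lowland 5, West 3 (total 27).
Central receives 3.

3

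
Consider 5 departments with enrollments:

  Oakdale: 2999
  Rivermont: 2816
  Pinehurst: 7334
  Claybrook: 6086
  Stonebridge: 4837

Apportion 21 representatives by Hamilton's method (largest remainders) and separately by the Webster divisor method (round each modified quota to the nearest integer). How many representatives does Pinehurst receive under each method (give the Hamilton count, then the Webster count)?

6 and 7

Hamilton: Oakdale 3, Rivermont 3, Pinehurst 6, Claybrook 5, Stonebridge 4.
Webster: Oakdale 3, Rivermont 2, Pinehurst 7, Claybrook 5, Stonebridge 4.
Pinehurst gets 6 under Hamilton and 7 under Webster.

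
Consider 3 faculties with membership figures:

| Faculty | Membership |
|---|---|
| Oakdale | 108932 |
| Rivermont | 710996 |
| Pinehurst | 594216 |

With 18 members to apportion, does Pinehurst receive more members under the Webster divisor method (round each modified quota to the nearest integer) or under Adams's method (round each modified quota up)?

Webster: Oakdale 1, Rivermont 9, Pinehurst 8.
Adams: Oakdale 2, Rivermont 9, Pinehurst 7.
Pinehurst gets 8 under Webster and 7 under Adams.

Webster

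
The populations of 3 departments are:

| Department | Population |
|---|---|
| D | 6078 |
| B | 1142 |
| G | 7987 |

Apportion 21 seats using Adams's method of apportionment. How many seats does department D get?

8

Standard divisor 15207/21 ≈ 724.143; standard quotas: D 8.393, B 1.577, G 11.030.
Rounding up gives 9, 2, 12 = 23 seats, so the divisor must be adjusted.
With modified divisor 780: modified quotas D 7.792, B 1.464, G 10.240.
Rounding up: D 8, B 2, G 11 (total 21).
D receives 8.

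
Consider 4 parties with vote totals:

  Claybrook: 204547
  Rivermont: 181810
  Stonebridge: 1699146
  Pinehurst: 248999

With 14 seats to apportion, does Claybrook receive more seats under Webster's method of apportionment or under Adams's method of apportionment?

Webster: Claybrook 1, Rivermont 1, Stonebridge 10, Pinehurst 2.
Adams: Claybrook 2, Rivermont 1, Stonebridge 9, Pinehurst 2.
Claybrook gets 1 under Webster and 2 under Adams.

Adams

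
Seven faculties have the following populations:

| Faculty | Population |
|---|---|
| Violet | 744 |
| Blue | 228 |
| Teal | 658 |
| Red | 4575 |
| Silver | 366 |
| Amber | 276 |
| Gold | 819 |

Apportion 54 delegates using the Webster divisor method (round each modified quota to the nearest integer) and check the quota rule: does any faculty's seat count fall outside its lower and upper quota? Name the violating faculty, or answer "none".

Red

Standard quotas: Violet 5.241, Blue 1.606, Teal 4.635, Red 32.227, Silver 2.578, Amber 1.944, Gold 5.769.
Webster allocation: Violet 5, Blue 2, Teal 5, Red 31, Silver 3, Amber 2, Gold 6.
Red has quota 32.227 (lower 32, upper 33) but receives 31 — outside the quota interval.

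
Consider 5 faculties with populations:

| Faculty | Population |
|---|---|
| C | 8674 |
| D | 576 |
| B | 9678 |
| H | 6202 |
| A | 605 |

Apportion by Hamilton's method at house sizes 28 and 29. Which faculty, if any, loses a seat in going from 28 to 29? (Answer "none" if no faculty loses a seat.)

At 28 seats: C 9, D 1, B 10, H 7, A 1.
At 29 seats: C 10, D 0, B 11, H 7, A 1.
D drops from 1 to 0.

D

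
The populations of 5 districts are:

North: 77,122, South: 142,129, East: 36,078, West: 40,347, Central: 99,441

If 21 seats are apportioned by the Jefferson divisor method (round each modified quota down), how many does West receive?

2

Standard divisor 395117/21 ≈ 18815.095; standard quotas: North 4.099, South 7.554, East 1.918, West 2.144, Central 5.285.
Rounding down gives 4, 7, 1, 2, 5 = 19 seats, so the divisor must be adjusted.
With modified divisor 17200: modified quotas North 4.484, South 8.263, East 2.098, West 2.346, Central 5.781.
Rounding down: North 4, South 8, East 2, West 2, Central 5 (total 21).
West receives 2.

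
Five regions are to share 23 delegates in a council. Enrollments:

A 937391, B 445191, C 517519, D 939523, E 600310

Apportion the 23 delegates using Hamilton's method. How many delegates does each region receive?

A: 6, B: 3, C: 4, D: 6, E: 4

Standard divisor: 3439934 ÷ 23 ≈ 149562.348.
Standard quotas: A 6.2676, B 2.9766, C 3.4602, D 6.2818, E 4.0138.
Lower quotas: A 6, B 2, C 3, D 6, E 4 (sum 21, leaving 2 seats).
Remainders in descending order: B 0.9766, C 0.4602, D 0.2818, A 0.2676, E 0.0138.
The surplus seats go to B, C.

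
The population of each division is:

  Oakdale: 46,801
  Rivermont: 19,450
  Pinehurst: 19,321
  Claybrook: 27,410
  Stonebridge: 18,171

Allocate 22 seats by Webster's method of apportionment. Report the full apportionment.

Standard divisor 131153/22 ≈ 5961.5; standard quotas: Oakdale 7.851, Rivermont 3.263, Pinehurst 3.241, Claybrook 4.598, Stonebridge 3.048.
Rounding to the nearest integer gives Oakdale 8, Rivermont 3, Pinehurst 3, Claybrook 5, Stonebridge 3 — total 22, matching the house size, so no adjustment is needed.

Oakdale=8; Rivermont=3; Pinehurst=3; Claybrook=5; Stonebridge=3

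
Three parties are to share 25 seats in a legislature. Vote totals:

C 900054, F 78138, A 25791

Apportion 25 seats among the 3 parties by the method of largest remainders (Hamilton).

The standard divisor is 1003983/25 ≈ 40159.32.
Standard quotas: C 22.4121, F 1.9457, A 0.6422.
Lower quotas: C 22, F 1, A 0 (sum 23, leaving 2 seats).
Remainders in descending order: F 0.9457, A 0.6422, C 0.4121.
Largest remainders: F, A receive the extra seats.

C 22; F 2; A 1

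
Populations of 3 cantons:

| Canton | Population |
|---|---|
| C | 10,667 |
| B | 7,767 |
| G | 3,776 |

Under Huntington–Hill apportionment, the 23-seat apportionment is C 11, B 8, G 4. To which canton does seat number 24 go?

Priority for the next seat is population ÷ (√(s·(s+1))).
Priorities: C 928.443, B 915.350, G 844.339.
Highest priority: C.

C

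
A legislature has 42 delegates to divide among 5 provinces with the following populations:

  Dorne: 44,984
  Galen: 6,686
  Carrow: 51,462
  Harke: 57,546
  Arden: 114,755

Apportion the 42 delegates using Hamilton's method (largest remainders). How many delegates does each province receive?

The standard divisor is 275433/42 ≈ 6557.929.
Standard quotas: Dorne 6.8595, Galen 1.0195, Carrow 7.8473, Harke 8.7750, Arden 17.4987.
Lower quotas: Dorne 6, Galen 1, Carrow 7, Harke 8, Arden 17 (sum 39, leaving 3 seats).
Remainders in descending order: Dorne 0.8595, Carrow 0.8473, Harke 0.7750, Arden 0.4987, Galen 0.0195.
Largest remainders: Dorne, Carrow, Harke receive the extra seats.

Dorne 7; Galen 1; Carrow 8; Harke 9; Arden 17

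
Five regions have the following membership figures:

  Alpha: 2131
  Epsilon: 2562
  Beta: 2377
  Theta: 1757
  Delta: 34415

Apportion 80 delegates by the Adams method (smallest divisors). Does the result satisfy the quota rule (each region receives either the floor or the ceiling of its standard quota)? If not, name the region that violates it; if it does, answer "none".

Standard quotas: Alpha 3.942, Epsilon 4.740, Beta 4.398, Theta 3.251, Delta 63.670.
Adams allocation: Alpha 4, Epsilon 5, Beta 5, Theta 4, Delta 62.
Delta has quota 63.670 (lower 63, upper 64) but receives 62 — outside the quota interval.

Delta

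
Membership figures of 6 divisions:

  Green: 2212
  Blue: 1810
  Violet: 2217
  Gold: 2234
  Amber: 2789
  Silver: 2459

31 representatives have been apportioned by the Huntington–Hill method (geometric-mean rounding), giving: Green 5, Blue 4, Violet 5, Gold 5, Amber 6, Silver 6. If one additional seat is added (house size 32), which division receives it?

Priority for the next seat is population ÷ (√(s·(s+1))).
Priorities: Green 403.854, Blue 404.728, Violet 404.767, Gold 407.871, Amber 430.352, Silver 379.432.
Highest priority: Amber.

Amber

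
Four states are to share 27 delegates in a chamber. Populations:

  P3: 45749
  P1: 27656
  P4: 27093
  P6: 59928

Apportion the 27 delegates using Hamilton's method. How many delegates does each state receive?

P3 8; P1 5; P4 4; P6 10

The standard divisor is 160426/27 ≈ 5941.704.
Standard quotas: P3 7.6996, P1 4.6546, P4 4.5598, P6 10.0860.
Lower quotas: P3 7, P1 4, P4 4, P6 10 (sum 25, leaving 2 seats).
Remainders in descending order: P3 0.6996, P1 0.6546, P4 0.5598, P6 0.0860.
The surplus seats go to P3, P1.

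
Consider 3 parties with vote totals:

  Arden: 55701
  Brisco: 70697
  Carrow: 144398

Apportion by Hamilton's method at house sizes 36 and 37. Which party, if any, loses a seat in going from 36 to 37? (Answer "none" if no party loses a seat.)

Arden

At 36 seats: Arden 8, Brisco 9, Carrow 19.
At 37 seats: Arden 7, Brisco 10, Carrow 20.
Arden drops from 8 to 7.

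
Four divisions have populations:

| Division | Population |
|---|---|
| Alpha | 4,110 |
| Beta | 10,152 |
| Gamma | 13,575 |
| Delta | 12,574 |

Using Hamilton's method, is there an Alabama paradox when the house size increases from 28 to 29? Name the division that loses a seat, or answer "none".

At 28 seats: Alpha 3, Beta 7, Gamma 9, Delta 9.
At 29 seats: Alpha 3, Beta 7, Gamma 10, Delta 9.
No division's allocation decreased.

none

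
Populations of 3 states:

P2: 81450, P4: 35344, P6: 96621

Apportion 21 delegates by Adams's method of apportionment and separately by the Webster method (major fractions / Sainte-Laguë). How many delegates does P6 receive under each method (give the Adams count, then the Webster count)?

9 and 10

Adams: P2 8, P4 4, P6 9.
Webster: P2 8, P4 3, P6 10.
P6 gets 9 under Adams and 10 under Webster.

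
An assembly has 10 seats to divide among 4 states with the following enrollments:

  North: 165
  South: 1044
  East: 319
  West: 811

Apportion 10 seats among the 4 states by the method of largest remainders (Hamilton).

The standard divisor is 2339/10 ≈ 233.9.
Standard quotas: North 0.705, South 4.463, East 1.364, West 3.467.
Lower quotas: North 0, South 4, East 1, West 3 (sum 8, leaving 2 seats).
Remainders in descending order: North 0.705, West 0.467, South 0.463, East 0.364.
Largest remainders: North, West receive the extra seats.

North 1, South 4, East 1, West 4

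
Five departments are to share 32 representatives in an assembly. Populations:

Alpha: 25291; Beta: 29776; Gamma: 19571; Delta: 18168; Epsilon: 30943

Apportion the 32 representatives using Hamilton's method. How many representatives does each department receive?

Standard divisor: 123749 ÷ 32 ≈ 3867.156.
Standard quotas: Alpha 6.5399, Beta 7.6997, Gamma 5.0608, Delta 4.6980, Epsilon 8.0015.
Lower quotas: Alpha 6, Beta 7, Gamma 5, Delta 4, Epsilon 8 (sum 30, leaving 2 seats).
Remainders in descending order: Beta 0.6997, Delta 0.6980, Alpha 0.5399, Gamma 0.0608, Epsilon 0.0015.
The surplus seats go to Beta, Delta.

Alpha=6, Beta=8, Gamma=5, Delta=5, Epsilon=8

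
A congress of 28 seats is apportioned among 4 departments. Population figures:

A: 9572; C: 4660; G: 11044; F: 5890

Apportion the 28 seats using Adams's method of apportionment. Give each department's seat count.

A 9; C 4; G 10; F 5

Standard divisor 31166/28 ≈ 1113.071; standard quotas: A 8.600, C 4.187, G 9.922, F 5.292.
Rounding up gives 9, 5, 10, 6 = 30 seats, so the divisor must be adjusted.
With modified divisor 1190: modified quotas A 8.044, C 3.916, G 9.281, F 4.950.
Rounding up: A 9, C 4, G 10, F 5 (total 28).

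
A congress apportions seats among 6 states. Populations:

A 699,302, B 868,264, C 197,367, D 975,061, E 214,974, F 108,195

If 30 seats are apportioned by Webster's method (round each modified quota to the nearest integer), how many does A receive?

7

Standard divisor 3063163/30 ≈ 102105.433; standard quotas: A 6.849, B 8.504, C 1.933, D 9.550, E 2.105, F 1.060.
Rounding to the nearest integer gives 7, 9, 2, 10, 2, 1 = 31 seats, so the divisor must be adjusted.
With modified divisor 102400: modified quotas A 6.829, B 8.479, C 1.927, D 9.522, E 2.099, F 1.057.
Rounding to the nearest integer: A 7, B 8, C 2, D 10, E 2, F 1 (total 30).
A receives 7.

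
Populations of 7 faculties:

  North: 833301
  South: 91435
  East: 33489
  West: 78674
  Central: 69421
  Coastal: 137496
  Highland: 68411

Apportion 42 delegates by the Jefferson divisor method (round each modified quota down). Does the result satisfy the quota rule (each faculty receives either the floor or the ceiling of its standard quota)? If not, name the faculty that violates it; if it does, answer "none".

Standard quotas: North 26.671, South 2.927, East 1.072, West 2.518, Central 2.222, Coastal 4.401, Highland 2.190.
Jefferson allocation: North 28, South 3, East 1, West 2, Central 2, Coastal 4, Highland 2.
North has quota 26.671 (lower 26, upper 27) but receives 28 — outside the quota interval.

North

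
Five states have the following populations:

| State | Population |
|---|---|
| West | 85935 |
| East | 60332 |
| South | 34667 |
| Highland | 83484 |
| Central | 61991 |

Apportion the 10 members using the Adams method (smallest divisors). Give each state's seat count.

West=3; East=2; South=1; Highland=2; Central=2

Standard divisor 326409/10 ≈ 32640.9; standard quotas: West 2.633, East 1.848, South 1.062, Highland 2.558, Central 1.899.
Rounding up gives 3, 2, 2, 3, 2 = 12 seats, so the divisor must be adjusted.
With modified divisor 42400: modified quotas West 2.027, East 1.423, South 0.818, Highland 1.969, Central 1.462.
Rounding up: West 3, East 2, South 1, Highland 2, Central 2 (total 10).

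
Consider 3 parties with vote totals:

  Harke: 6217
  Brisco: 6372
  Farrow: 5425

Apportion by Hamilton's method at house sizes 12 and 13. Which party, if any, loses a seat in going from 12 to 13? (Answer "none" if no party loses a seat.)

none

At 12 seats: Harke 4, Brisco 4, Farrow 4.
At 13 seats: Harke 4, Brisco 5, Farrow 4.
No party's allocation decreased.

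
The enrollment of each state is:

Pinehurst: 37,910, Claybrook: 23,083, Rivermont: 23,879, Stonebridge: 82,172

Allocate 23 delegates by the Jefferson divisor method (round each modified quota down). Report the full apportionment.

Standard divisor 167044/23 ≈ 7262.783; standard quotas: Pinehurst 5.220, Claybrook 3.178, Rivermont 3.288, Stonebridge 11.314.
Rounding down gives 5, 3, 3, 11 = 22 seats, so the divisor must be adjusted.
With modified divisor 6600: modified quotas Pinehurst 5.744, Claybrook 3.497, Rivermont 3.618, Stonebridge 12.450.
Rounding down: Pinehurst 5, Claybrook 3, Rivermont 3, Stonebridge 12 (total 23).

Pinehurst 5, Claybrook 3, Rivermont 3, Stonebridge 12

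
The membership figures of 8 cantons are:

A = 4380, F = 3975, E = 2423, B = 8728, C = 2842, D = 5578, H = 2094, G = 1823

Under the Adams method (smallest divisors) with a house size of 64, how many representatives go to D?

Standard divisor 31843/64 ≈ 497.547; standard quotas: A 8.803, F 7.989, E 4.870, B 17.542, C 5.712, D 11.211, H 4.209, G 3.664.
Rounding up gives 9, 8, 5, 18, 6, 12, 5, 4 = 67 seats, so the divisor must be adjusted.
With modified divisor 530: modified quotas A 8.264, F 7.500, E 4.572, B 16.468, C 5.362, D 10.525, H 3.951, G 3.440.
Rounding up: A 9, F 8, E 5, B 17, C 6, D 11, H 4, G 4 (total 64).
D receives 11.

11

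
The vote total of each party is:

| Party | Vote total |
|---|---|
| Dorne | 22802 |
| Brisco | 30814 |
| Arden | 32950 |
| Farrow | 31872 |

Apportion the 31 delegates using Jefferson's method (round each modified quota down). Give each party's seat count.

Dorne=6, Brisco=8, Arden=9, Farrow=8

Standard divisor 118438/31 ≈ 3820.581; standard quotas: Dorne 5.968, Brisco 8.065, Arden 8.624, Farrow 8.342.
Rounding down gives 5, 8, 8, 8 = 29 seats, so the divisor must be adjusted.
With modified divisor 3600: modified quotas Dorne 6.334, Brisco 8.559, Arden 9.153, Farrow 8.853.
Rounding down: Dorne 6, Brisco 8, Arden 9, Farrow 8 (total 31).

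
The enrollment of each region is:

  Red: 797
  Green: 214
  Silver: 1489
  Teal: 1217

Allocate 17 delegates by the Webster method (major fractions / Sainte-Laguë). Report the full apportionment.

Red 4, Green 1, Silver 7, Teal 5

Standard divisor 3717/17 ≈ 218.647; standard quotas: Red 3.645, Green 0.979, Silver 6.810, Teal 5.566.
Rounding to the nearest integer gives 4, 1, 7, 6 = 18 seats, so the divisor must be adjusted.
With modified divisor 224: modified quotas Red 3.558, Green 0.955, Silver 6.647, Teal 5.433.
Rounding to the nearest integer: Red 4, Green 1, Silver 7, Teal 5 (total 17).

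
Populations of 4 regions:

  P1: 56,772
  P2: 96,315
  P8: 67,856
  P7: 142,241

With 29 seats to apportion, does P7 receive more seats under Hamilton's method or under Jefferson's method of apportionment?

Jefferson

Hamilton: P1 5, P2 8, P8 5, P7 11.
Jefferson: P1 4, P2 8, P8 5, P7 12.
P7 gets 11 under Hamilton and 12 under Jefferson.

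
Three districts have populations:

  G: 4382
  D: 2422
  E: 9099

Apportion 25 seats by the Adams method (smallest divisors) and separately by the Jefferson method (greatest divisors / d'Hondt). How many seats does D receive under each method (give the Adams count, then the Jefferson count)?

4 and 3

Adams: G 7, D 4, E 14.
Jefferson: G 7, D 3, E 15.
D gets 4 under Adams and 3 under Jefferson.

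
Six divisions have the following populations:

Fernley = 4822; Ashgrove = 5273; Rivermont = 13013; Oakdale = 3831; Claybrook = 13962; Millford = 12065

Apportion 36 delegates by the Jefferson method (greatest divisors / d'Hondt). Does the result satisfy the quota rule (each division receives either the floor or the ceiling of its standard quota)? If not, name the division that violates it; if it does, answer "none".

Standard quotas: Fernley 3.277, Ashgrove 3.584, Rivermont 8.845, Oakdale 2.604, Claybrook 9.490, Millford 8.200.
Jefferson allocation: Fernley 3, Ashgrove 3, Rivermont 9, Oakdale 2, Claybrook 10, Millford 9.
Every allocation lies between the lower and upper quota.

none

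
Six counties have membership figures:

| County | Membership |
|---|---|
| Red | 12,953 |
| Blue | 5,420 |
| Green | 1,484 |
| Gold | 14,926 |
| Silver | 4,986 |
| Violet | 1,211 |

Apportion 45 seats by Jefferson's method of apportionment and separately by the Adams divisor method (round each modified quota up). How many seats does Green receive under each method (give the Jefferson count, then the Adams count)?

Jefferson: Red 15, Blue 6, Green 1, Gold 17, Silver 5, Violet 1.
Adams: Red 14, Blue 6, Green 2, Gold 15, Silver 6, Violet 2.
Green gets 1 under Jefferson and 2 under Adams.

1 and 2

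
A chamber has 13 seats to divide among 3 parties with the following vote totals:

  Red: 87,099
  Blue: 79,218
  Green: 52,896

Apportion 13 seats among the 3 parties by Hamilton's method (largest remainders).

Total 219213; standard divisor 219213/13 ≈ 16862.538.
Standard quotas: Red 5.1652, Blue 4.6979, Green 3.1369.
Lower quotas: Red 5, Blue 4, Green 3 (sum 12, leaving 1 seat).
Remainders in descending order: Blue 0.6979, Red 0.1652, Green 0.1369.
The surplus seat goes to Blue.

Red=5, Blue=5, Green=3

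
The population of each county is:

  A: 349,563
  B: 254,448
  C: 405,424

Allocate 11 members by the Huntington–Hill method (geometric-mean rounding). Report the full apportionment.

A 4, B 3, C 4

With divisor 95783: modified quotas A 3.650, B 2.657, C 4.233.
Geometric-mean thresholds: A √(3·4)=3.464, B √(2·3)=2.449, C √(4·5)=4.472.
Each quota rounded against its threshold gives A 4, B 3, C 4 (total 11).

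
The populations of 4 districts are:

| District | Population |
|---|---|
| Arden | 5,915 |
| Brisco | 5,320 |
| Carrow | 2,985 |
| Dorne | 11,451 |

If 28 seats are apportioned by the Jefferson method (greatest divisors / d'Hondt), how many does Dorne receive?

Standard divisor 25671/28 ≈ 916.821; standard quotas: Arden 6.452, Brisco 5.803, Carrow 3.256, Dorne 12.490.
Rounding down gives 6, 5, 3, 12 = 26 seats, so the divisor must be adjusted.
With modified divisor 860: modified quotas Arden 6.878, Brisco 6.186, Carrow 3.471, Dorne 13.315.
Rounding down: Arden 6, Brisco 6, Carrow 3, Dorne 13 (total 28).
Dorne receives 13.

13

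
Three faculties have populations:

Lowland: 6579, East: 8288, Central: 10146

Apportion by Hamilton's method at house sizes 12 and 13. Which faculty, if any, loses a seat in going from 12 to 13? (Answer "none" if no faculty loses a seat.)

At 12 seats: Lowland 3, East 4, Central 5.
At 13 seats: Lowland 4, East 4, Central 5.
No faculty's allocation decreased.

none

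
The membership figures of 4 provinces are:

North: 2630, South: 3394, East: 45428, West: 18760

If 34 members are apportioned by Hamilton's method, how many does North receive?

1

Total 70212; standard divisor 70212/34 ≈ 2065.059.
Standard quotas: North 1.2736, South 1.6435, East 21.9984, West 9.0845.
Lower quotas: North 1, South 1, East 21, West 9 (sum 32, leaving 2 seats).
Remainders in descending order: East 0.9984, South 0.6435, North 0.2736, West 0.0845.
The surplus seats go to East, South.
North receives 1.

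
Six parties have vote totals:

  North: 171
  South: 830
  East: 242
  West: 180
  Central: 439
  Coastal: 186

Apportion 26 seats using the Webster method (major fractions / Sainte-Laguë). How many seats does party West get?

Standard divisor 2048/26 ≈ 78.769; standard quotas: North 2.171, South 10.537, East 3.072, West 2.285, Central 5.573, Coastal 2.361.
Rounding to the nearest integer gives North 2, South 11, East 3, West 2, Central 6, Coastal 2 — total 26, matching the house size, so no adjustment is needed.
West receives 2.

2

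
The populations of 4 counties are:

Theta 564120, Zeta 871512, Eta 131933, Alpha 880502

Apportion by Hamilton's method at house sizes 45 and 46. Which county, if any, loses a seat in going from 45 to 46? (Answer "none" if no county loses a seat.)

At 45 seats: Theta 10, Zeta 16, Eta 3, Alpha 16.
At 46 seats: Theta 11, Zeta 16, Eta 2, Alpha 17.
Eta drops from 3 to 2.

Eta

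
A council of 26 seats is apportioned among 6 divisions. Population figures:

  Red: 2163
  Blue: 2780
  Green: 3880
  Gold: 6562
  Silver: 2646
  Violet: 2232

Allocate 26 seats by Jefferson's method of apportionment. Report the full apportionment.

Red=3, Blue=3, Green=5, Gold=9, Silver=3, Violet=3

Standard divisor 20263/26 ≈ 779.346; standard quotas: Red 2.775, Blue 3.567, Green 4.979, Gold 8.420, Silver 3.395, Violet 2.864.
Rounding down gives 2, 3, 4, 8, 3, 2 = 22 seats, so the divisor must be adjusted.
With modified divisor 700: modified quotas Red 3.090, Blue 3.971, Green 5.543, Gold 9.374, Silver 3.780, Violet 3.189.
Rounding down: Red 3, Blue 3, Green 5, Gold 9, Silver 3, Violet 3 (total 26).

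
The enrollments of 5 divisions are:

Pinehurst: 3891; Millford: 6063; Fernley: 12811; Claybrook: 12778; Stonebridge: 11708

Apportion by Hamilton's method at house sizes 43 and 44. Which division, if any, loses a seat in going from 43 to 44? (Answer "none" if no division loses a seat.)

none

At 43 seats: Pinehurst 3, Millford 5, Fernley 12, Claybrook 12, Stonebridge 11.
At 44 seats: Pinehurst 3, Millford 6, Fernley 12, Claybrook 12, Stonebridge 11.
No division's allocation decreased.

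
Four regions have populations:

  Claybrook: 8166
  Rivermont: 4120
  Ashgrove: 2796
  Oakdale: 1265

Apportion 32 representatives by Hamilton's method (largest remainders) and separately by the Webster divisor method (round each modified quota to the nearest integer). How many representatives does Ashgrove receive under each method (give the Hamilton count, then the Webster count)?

5 and 6

Hamilton: Claybrook 16, Rivermont 8, Ashgrove 5, Oakdale 3.
Webster: Claybrook 16, Rivermont 8, Ashgrove 6, Oakdale 2.
Ashgrove gets 5 under Hamilton and 6 under Webster.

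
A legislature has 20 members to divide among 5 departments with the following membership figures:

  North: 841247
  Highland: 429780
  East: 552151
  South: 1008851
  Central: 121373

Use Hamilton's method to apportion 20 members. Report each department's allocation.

North 5, Highland 3, East 4, South 7, Central 1

Total 2953402; standard divisor 2953402/20 ≈ 147670.1.
Standard quotas: North 5.6968, Highland 2.9104, East 3.7391, South 6.8318, Central 0.8219.
Lower quotas: North 5, Highland 2, East 3, South 6, Central 0 (sum 16, leaving 4 seats).
Remainders in descending order: Highland 0.9104, South 0.8318, Central 0.8219, East 0.7391, North 0.6968.
The surplus seats go to Highland, South, Central, East.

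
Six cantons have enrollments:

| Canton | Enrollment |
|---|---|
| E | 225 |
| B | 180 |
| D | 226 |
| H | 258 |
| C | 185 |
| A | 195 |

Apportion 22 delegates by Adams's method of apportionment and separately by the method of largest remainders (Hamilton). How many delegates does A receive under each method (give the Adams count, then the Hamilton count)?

Adams: E 4, B 3, D 4, H 4, C 3, A 4.
Hamilton: E 4, B 3, D 4, H 5, C 3, A 3.
A gets 4 under Adams and 3 under Hamilton.

4 and 3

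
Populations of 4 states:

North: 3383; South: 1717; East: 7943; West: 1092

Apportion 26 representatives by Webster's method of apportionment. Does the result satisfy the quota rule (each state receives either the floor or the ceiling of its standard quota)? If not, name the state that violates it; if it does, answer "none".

Standard quotas: North 6.223, South 3.158, East 14.610, West 2.009.
Webster allocation: North 6, South 3, East 15, West 2.
Every allocation lies between the lower and upper quota.

none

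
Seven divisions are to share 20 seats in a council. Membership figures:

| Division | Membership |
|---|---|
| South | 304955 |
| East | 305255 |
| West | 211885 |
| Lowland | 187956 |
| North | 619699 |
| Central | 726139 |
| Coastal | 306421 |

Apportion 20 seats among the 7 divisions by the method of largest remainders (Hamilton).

South=2, East=2, West=2, Lowland=1, North=5, Central=6, Coastal=2

The standard divisor is 2662310/20 ≈ 133115.5.
Standard quotas: South 2.2909, East 2.2932, West 1.5917, Lowland 1.4120, North 4.6553, Central 5.4550, Coastal 2.3019.
Lower quotas: South 2, East 2, West 1, Lowland 1, North 4, Central 5, Coastal 2 (sum 17, leaving 3 seats).
Remainders in descending order: North 0.6553, West 0.5917, Central 0.4550, Lowland 0.4120, Coastal 0.3019, East 0.2932, South 0.2909.
The surplus seats go to North, West, Central.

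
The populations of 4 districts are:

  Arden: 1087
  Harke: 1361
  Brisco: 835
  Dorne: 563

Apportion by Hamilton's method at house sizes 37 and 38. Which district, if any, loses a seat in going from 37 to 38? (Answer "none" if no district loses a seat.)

none

At 37 seats: Arden 11, Harke 13, Brisco 8, Dorne 5.
At 38 seats: Arden 11, Harke 13, Brisco 8, Dorne 6.
No district's allocation decreased.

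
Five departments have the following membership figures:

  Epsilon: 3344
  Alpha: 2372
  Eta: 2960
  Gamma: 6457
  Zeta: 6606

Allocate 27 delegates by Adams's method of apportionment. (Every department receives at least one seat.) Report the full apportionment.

Standard divisor 21739/27 ≈ 805.148; standard quotas: Epsilon 4.153, Alpha 2.946, Eta 3.676, Gamma 8.020, Zeta 8.205.
Rounding up gives 5, 3, 4, 9, 9 = 30 seats, so the divisor must be adjusted.
With modified divisor 900: modified quotas Epsilon 3.716, Alpha 2.636, Eta 3.289, Gamma 7.174, Zeta 7.340.
Rounding up: Epsilon 4, Alpha 3, Eta 4, Gamma 8, Zeta 8 (total 27).

Epsilon 4, Alpha 3, Eta 4, Gamma 8, Zeta 8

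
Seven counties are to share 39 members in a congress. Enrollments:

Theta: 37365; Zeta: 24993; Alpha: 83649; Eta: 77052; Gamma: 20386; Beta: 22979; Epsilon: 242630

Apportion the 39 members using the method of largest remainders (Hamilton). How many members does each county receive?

The standard divisor is 509054/39 ≈ 13052.667.
Standard quotas: Theta 2.8626, Zeta 1.9148, Alpha 6.4086, Eta 5.9032, Gamma 1.5618, Beta 1.7605, Epsilon 18.5885.
Lower quotas: Theta 2, Zeta 1, Alpha 6, Eta 5, Gamma 1, Beta 1, Epsilon 18 (sum 34, leaving 5 seats).
Remainders in descending order: Zeta 0.9148, Eta 0.9032, Theta 0.8626, Beta 0.7605, Epsilon 0.5885, Gamma 0.5618, Alpha 0.4086.
The surplus seats go to Zeta, Eta, Theta, Beta, Epsilon.

Theta: 3, Zeta: 2, Alpha: 6, Eta: 6, Gamma: 1, Beta: 2, Epsilon: 19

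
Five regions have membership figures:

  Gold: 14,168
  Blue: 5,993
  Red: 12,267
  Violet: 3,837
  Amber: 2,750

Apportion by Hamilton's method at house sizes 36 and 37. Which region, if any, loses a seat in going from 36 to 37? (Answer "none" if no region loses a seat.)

Amber

At 36 seats: Gold 13, Blue 5, Red 11, Violet 4, Amber 3.
At 37 seats: Gold 13, Blue 6, Red 12, Violet 4, Amber 2.
Amber drops from 3 to 2.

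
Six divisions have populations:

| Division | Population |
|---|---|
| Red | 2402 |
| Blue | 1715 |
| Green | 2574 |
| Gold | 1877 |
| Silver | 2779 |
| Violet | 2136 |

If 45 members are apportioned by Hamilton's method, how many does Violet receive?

7

The standard divisor is 13483/45 ≈ 299.622.
Standard quotas: Red 8.017, Blue 5.724, Green 8.591, Gold 6.265, Silver 9.275, Violet 7.129.
Lower quotas: Red 8, Blue 5, Green 8, Gold 6, Silver 9, Violet 7 (sum 43, leaving 2 seats).
Remainders in descending order: Blue 0.724, Green 0.591, Silver 0.275, Gold 0.265, Violet 0.129, Red 0.017.
Largest remainders: Blue, Green receive the extra seats.
Violet receives 7.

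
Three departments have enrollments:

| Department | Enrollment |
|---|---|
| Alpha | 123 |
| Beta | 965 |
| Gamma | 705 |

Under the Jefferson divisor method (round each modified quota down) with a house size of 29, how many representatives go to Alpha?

2

Standard divisor 1793/29 ≈ 61.828; standard quotas: Alpha 1.989, Beta 15.608, Gamma 11.403.
Rounding down gives 1, 15, 11 = 27 seats, so the divisor must be adjusted.
With modified divisor 60: modified quotas Alpha 2.050, Beta 16.083, Gamma 11.750.
Rounding down: Alpha 2, Beta 16, Gamma 11 (total 29).
Alpha receives 2.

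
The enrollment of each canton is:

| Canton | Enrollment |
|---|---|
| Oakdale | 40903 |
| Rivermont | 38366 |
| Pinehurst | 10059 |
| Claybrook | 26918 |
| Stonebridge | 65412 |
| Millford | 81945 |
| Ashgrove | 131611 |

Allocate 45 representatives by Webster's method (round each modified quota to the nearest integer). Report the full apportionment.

Standard divisor 395214/45 ≈ 8782.533; standard quotas: Oakdale 4.657, Rivermont 4.368, Pinehurst 1.145, Claybrook 3.065, Stonebridge 7.448, Millford 9.330, Ashgrove 14.986.
Rounding to the nearest integer gives 5, 4, 1, 3, 7, 9, 15 = 44 seats, so the divisor must be adjusted.
With modified divisor 8670: modified quotas Oakdale 4.718, Rivermont 4.425, Pinehurst 1.160, Claybrook 3.105, Stonebridge 7.545, Millford 9.452, Ashgrove 15.180.
Rounding to the nearest integer: Oakdale 5, Rivermont 4, Pinehurst 1, Claybrook 3, Stonebridge 8, Millford 9, Ashgrove 15 (total 45).

Oakdale 5; Rivermont 4; Pinehurst 1; Claybrook 3; Stonebridge 8; Millford 9; Ashgrove 15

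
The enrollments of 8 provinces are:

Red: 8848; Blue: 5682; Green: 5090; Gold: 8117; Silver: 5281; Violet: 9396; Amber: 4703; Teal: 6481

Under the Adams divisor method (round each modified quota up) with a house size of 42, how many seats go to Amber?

4

Standard divisor 53598/42 ≈ 1276.143; standard quotas: Red 6.933, Blue 4.452, Green 3.989, Gold 6.361, Silver 4.138, Violet 7.363, Amber 3.685, Teal 5.079.
Rounding up gives 7, 5, 4, 7, 5, 8, 4, 6 = 46 seats, so the divisor must be adjusted.
With modified divisor 1400: modified quotas Red 6.320, Blue 4.059, Green 3.636, Gold 5.798, Silver 3.772, Violet 6.711, Amber 3.359, Teal 4.629.
Rounding up: Red 7, Blue 5, Green 4, Gold 6, Silver 4, Violet 7, Amber 4, Teal 5 (total 42).
Amber receives 4.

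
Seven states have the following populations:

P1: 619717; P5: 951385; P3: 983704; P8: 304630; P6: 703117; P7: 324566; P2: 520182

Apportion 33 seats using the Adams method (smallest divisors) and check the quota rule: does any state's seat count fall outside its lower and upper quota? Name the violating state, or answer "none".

none

Standard quotas: P1 4.640, P5 7.124, P3 7.366, P8 2.281, P6 5.265, P7 2.430, P2 3.895.
Adams allocation: P1 5, P5 7, P3 7, P8 2, P6 5, P7 3, P2 4.
Every allocation lies between the lower and upper quota.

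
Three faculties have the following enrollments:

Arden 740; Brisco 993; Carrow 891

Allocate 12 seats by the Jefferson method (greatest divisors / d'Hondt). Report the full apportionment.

Standard divisor 2624/12 ≈ 218.667; standard quotas: Arden 3.384, Brisco 4.541, Carrow 4.075.
Rounding down gives 3, 4, 4 = 11 seats, so the divisor must be adjusted.
With modified divisor 190: modified quotas Arden 3.895, Brisco 5.226, Carrow 4.689.
Rounding down: Arden 3, Brisco 5, Carrow 4 (total 12).

Arden: 3; Brisco: 5; Carrow: 4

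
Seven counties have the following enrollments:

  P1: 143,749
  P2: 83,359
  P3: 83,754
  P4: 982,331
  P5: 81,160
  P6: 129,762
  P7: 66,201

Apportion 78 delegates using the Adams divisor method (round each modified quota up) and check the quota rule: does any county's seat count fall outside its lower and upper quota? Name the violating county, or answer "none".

Standard quotas: P1 7.140, P2 4.141, P3 4.160, P4 48.794, P5 4.031, P6 6.445, P7 3.288.
Adams allocation: P1 7, P2 4, P3 5, P4 47, P5 4, P6 7, P7 4.
P4 has quota 48.794 (lower 48, upper 49) but receives 47 — outside the quota interval.

P4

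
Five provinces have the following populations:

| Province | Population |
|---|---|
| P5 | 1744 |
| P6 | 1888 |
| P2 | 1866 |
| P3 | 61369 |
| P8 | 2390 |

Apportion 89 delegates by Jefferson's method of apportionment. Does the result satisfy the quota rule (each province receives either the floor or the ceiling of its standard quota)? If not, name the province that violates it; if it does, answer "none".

Standard quotas: P5 2.241, P6 2.426, P2 2.398, P3 78.863, P8 3.071.
Jefferson allocation: P5 2, P6 2, P2 2, P3 80, P8 3.
P3 has quota 78.863 (lower 78, upper 79) but receives 80 — outside the quota interval.

P3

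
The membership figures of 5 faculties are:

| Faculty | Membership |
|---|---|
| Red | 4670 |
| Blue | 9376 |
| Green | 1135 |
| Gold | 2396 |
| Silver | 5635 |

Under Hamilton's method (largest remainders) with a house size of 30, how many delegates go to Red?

6

Standard divisor: 23212 ÷ 30 ≈ 773.733.
Standard quotas: Red 6.0357, Blue 12.1179, Green 1.4669, Gold 3.0967, Silver 7.2829.
Lower quotas: Red 6, Blue 12, Green 1, Gold 3, Silver 7 (sum 29, leaving 1 seat).
Remainders in descending order: Green 0.4669, Silver 0.2829, Blue 0.1179, Gold 0.0967, Red 0.0357.
Largest remainder: Green receives the extra seat.
Red receives 6.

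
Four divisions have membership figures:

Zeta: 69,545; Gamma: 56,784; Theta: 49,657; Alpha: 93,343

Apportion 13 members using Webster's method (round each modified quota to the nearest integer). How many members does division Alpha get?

Standard divisor 269329/13 ≈ 20717.615; standard quotas: Zeta 3.357, Gamma 2.741, Theta 2.397, Alpha 4.505.
Rounding to the nearest integer gives Zeta 3, Gamma 3, Theta 2, Alpha 5 — total 13, matching the house size, so no adjustment is needed.
Alpha receives 5.

5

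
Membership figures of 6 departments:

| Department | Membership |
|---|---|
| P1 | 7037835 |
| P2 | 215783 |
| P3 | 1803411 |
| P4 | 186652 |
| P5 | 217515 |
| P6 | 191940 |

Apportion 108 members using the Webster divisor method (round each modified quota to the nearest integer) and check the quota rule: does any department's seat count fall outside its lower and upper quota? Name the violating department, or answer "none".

P1

Standard quotas: P1 78.740, P2 2.414, P3 20.177, P4 2.088, P5 2.434, P6 2.147.
Webster allocation: P1 80, P2 2, P3 20, P4 2, P5 2, P6 2.
P1 has quota 78.740 (lower 78, upper 79) but receives 80 — outside the quota interval.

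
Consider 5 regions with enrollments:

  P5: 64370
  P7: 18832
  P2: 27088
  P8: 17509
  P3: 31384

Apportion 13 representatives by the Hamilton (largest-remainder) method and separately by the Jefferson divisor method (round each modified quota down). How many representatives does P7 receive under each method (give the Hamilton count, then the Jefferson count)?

2 and 1

Hamilton: P5 5, P7 2, P2 2, P8 1, P3 3.
Jefferson: P5 6, P7 1, P2 2, P8 1, P3 3.
P7 gets 2 under Hamilton and 1 under Jefferson.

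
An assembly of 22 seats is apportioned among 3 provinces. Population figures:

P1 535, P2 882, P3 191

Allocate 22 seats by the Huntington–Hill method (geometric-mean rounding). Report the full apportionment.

With divisor 74: modified quotas P1 7.230, P2 11.919, P3 2.581.
Geometric-mean thresholds: P1 √(7·8)=7.483, P2 √(11·12)=11.489, P3 √(2·3)=2.449.
Each quota rounded against its threshold gives P1 7, P2 12, P3 3 (total 22).

P1 7; P2 12; P3 3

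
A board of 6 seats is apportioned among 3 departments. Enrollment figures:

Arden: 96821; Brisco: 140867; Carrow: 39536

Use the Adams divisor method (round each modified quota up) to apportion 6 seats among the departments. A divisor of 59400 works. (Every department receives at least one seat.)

Arden: 2, Brisco: 3, Carrow: 1

With modified divisor 59400: modified quotas Arden 1.630, Brisco 2.371, Carrow 0.666.
Rounding up: Arden 2, Brisco 3, Carrow 1 (total 6).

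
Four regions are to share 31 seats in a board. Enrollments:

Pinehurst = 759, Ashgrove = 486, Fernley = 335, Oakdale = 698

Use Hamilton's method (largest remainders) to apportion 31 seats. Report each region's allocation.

Pinehurst 10, Ashgrove 7, Fernley 5, Oakdale 9

The standard divisor is 2278/31 ≈ 73.484.
Standard quotas: Pinehurst 10.329, Ashgrove 6.614, Fernley 4.559, Oakdale 9.499.
Lower quotas: Pinehurst 10, Ashgrove 6, Fernley 4, Oakdale 9 (sum 29, leaving 2 seats).
Remainders in descending order: Ashgrove 0.614, Fernley 0.559, Oakdale 0.499, Pinehurst 0.329.
The surplus seats go to Ashgrove, Fernley.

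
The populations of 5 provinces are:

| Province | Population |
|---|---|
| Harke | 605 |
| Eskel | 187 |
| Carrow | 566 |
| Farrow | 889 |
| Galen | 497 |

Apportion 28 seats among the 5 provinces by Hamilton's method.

Harke=6, Eskel=2, Carrow=6, Farrow=9, Galen=5

Standard divisor: 2744 ÷ 28 = 98.
Standard quotas: Harke 6.173, Eskel 1.908, Carrow 5.776, Farrow 9.071, Galen 5.071.
Lower quotas: Harke 6, Eskel 1, Carrow 5, Farrow 9, Galen 5 (sum 26, leaving 2 seats).
Remainders in descending order: Eskel 0.908, Carrow 0.776, Harke 0.173, Farrow 0.071, Galen 0.071.
Largest remainders: Eskel, Carrow receive the extra seats.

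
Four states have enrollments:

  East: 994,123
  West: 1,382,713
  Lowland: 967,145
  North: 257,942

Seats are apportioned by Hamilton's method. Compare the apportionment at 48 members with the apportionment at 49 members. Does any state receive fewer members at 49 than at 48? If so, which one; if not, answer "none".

At 48 seats: East 13, West 18, Lowland 13, North 4.
At 49 seats: East 14, West 19, Lowland 13, North 3.
North drops from 4 to 3.

North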